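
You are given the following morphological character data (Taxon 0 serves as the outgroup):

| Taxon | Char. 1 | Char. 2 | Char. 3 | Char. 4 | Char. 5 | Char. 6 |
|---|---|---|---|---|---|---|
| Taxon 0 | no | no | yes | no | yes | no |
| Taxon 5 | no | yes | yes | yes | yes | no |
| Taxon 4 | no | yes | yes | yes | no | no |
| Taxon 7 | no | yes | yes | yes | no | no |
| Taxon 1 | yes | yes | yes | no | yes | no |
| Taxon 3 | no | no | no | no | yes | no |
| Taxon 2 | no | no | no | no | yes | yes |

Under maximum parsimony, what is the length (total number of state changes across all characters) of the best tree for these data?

Character polarity is set by the outgroup: the derived state is whichever differs from the outgroup's state, so for Char. 3, Char. 5 the derived state is 'no', and for the remaining characters it is 'yes'.
Char. 1: derived state 'yes' in Taxon 1 only — an autapomorphy, so it tells us nothing about relationships among taxa.
Char. 2 (derived state 'yes') is shared by Taxon 1, Taxon 4, Taxon 5, and Taxon 7 — a synapomorphy uniting that clade.
Only Taxon 2 and Taxon 3 show the derived state 'no' for Char. 3, supporting them as a clade.
Only Taxon 4, Taxon 5, and Taxon 7 show the derived state 'yes' for Char. 4, supporting them as a clade.
Char. 5 (derived state 'no') is shared by Taxon 4 and Taxon 7 — a synapomorphy uniting that clade.
Char. 6 (derived state 'yes') is unique to Taxon 2 (autapomorphy; uninformative for grouping).
Most parsimonious ingroup topology: (((Taxon 5,(Taxon 4,Taxon 7)),Taxon 1),(Taxon 3,Taxon 2)).
Changes per character on this tree: Char. 1: 1; Char. 2: 1; Char. 3: 1; Char. 4: 1; Char. 5: 1; Char. 6: 1.
Total = 6.

6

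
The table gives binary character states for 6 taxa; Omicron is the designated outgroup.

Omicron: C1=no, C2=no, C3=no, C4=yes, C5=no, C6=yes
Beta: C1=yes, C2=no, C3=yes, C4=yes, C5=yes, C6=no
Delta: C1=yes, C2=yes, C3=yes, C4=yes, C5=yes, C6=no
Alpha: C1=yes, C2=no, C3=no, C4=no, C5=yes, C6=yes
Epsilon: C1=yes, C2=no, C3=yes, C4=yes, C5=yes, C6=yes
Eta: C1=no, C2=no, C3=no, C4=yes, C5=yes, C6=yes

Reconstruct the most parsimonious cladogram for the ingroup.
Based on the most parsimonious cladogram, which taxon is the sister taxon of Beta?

Character polarity is set by the outgroup: the derived state is whichever differs from the outgroup's state, so for C4, C6 the derived state is 'no', and for the remaining characters it is 'yes'.
C1: derived state 'yes' in Alpha, Beta, Delta, and Epsilon only — synapomorphy for {Alpha, Beta, Delta, Epsilon}.
C2: derived state 'yes' in Delta only — an autapomorphy, so it tells us nothing about relationships among taxa.
C3: derived state 'yes' in Beta, Delta, and Epsilon only — synapomorphy for {Beta, Delta, Epsilon}.
C4 (derived state 'no') is unique to Alpha (autapomorphy; uninformative for grouping).
All ingroup taxa share the derived state 'yes' for C5; it defines the ingroup but does not resolve relationships within it.
C6: derived state 'no' in Beta and Delta only — synapomorphy for {Beta, Delta}.
Most parsimonious ingroup topology: ((((Beta,Delta),Epsilon),Alpha),Eta).
Beta and Delta form a cherry on this tree, so they are sister taxa.

Delta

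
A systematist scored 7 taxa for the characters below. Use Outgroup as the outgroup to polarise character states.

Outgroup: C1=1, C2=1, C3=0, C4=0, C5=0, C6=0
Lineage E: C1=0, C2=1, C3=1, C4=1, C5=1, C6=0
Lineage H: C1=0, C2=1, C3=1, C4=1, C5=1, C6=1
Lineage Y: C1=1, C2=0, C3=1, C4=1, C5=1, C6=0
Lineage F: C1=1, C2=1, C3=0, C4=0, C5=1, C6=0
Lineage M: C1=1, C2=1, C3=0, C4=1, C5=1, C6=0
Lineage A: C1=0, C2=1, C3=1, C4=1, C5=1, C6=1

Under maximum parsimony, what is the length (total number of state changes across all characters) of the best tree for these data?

6

Character polarity is set by the outgroup: the derived state is whichever differs from the outgroup's state, so for C1, C2 the derived state is '0', and for the remaining characters it is '1'.
C1 (derived state '0') is shared by Lineage A, Lineage E, and Lineage H — a synapomorphy uniting that clade.
C2: derived state '0' in Lineage Y only — an autapomorphy, so it tells us nothing about relationships among taxa.
C3 (derived state '1') is shared by Lineage A, Lineage E, Lineage H, and Lineage Y — a synapomorphy uniting that clade.
C4: derived state '1' in Lineage A, Lineage E, Lineage H, Lineage M, and Lineage Y only — synapomorphy for {Lineage A, Lineage E, Lineage H, Lineage M, Lineage Y}.
C5 (derived state '1') is shared by all ingroup taxa — unites the whole ingroup.
C6 (derived state '1') is shared by Lineage A and Lineage H — a synapomorphy uniting that clade.
Most parsimonious ingroup topology: ((((Lineage E,(Lineage H,Lineage A)),Lineage Y),Lineage M),Lineage F).
Changes per character on this tree: C1: 1; C2: 1; C3: 1; C4: 1; C5: 1; C6: 1.
Total = 6.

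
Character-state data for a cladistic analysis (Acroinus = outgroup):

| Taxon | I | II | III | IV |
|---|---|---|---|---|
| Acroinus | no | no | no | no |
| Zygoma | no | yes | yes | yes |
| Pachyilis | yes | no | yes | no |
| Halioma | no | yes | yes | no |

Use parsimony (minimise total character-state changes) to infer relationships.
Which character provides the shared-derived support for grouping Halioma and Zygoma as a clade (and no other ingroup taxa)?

II

The outgroup has state 'no' for every character, so 'yes' is the derived state throughout.
I (derived state 'yes') is unique to Pachyilis (autapomorphy; uninformative for grouping).
Only Halioma and Zygoma show the derived state 'yes' for II, supporting them as a clade.
III (derived state 'yes') is shared by all ingroup taxa — unites the whole ingroup.
IV (derived state 'yes') is unique to Zygoma (autapomorphy; uninformative for grouping).
Most parsimonious ingroup topology: ((Zygoma,Halioma),Pachyilis).
The clade {Halioma, Zygoma} is supported by II: its derived state 'yes' occurs in exactly those taxa and in no other taxon (including the outgroup).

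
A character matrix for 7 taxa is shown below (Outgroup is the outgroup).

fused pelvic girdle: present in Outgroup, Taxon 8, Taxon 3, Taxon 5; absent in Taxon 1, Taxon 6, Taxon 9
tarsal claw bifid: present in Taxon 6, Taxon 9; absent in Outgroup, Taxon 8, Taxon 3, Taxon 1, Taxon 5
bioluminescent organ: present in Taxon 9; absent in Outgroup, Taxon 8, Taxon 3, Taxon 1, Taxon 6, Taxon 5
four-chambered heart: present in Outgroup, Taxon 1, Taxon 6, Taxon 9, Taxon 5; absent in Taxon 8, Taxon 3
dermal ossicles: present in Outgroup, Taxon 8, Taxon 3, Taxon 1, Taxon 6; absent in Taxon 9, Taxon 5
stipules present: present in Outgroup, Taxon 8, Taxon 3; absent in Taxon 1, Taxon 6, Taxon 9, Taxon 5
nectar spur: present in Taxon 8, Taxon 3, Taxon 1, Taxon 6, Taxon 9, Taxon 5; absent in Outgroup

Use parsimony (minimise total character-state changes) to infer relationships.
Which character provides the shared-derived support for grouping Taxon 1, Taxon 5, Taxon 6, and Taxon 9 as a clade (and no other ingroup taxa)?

stipules present

Character polarity is set by the outgroup: the derived state is whichever differs from the outgroup's state, so for fused pelvic girdle, four-chambered heart, dermal ossicles, stipules present the derived state is 'absent', and for the remaining characters it is 'present'.
fused pelvic girdle (derived state 'absent') is shared by Taxon 1, Taxon 6, and Taxon 9 — a synapomorphy uniting that clade.
tarsal claw bifid: derived state 'present' in Taxon 6 and Taxon 9 only — synapomorphy for {Taxon 6, Taxon 9}.
bioluminescent organ (derived state 'present') is unique to Taxon 9 (autapomorphy; uninformative for grouping).
Only Taxon 3 and Taxon 8 show the derived state 'absent' for four-chambered heart, supporting them as a clade.
dermal ossicles groups Taxon 5 and Taxon 9, which is incompatible with the clades supported by the remaining characters; treating it as convergent (homoplasy) costs fewer steps than any alternative tree.
stipules present: derived state 'absent' in Taxon 1, Taxon 5, Taxon 6, and Taxon 9 only — synapomorphy for {Taxon 1, Taxon 5, Taxon 6, Taxon 9}.
nectar spur (derived state 'present') is shared by all ingroup taxa — unites the whole ingroup.
Most parsimonious ingroup topology: ((Taxon 8,Taxon 3),((Taxon 1,(Taxon 6,Taxon 9)),Taxon 5)).
The clade {Taxon 1, Taxon 5, Taxon 6, Taxon 9} is supported by stipules present: its derived state 'absent' occurs in exactly those taxa and in no other taxon (including the outgroup).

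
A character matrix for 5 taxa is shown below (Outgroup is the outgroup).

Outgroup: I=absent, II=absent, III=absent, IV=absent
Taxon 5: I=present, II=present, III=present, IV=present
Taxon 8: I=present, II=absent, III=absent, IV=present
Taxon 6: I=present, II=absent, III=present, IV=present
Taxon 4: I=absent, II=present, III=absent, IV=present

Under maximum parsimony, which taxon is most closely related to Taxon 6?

Taxon 5

The outgroup has state 'absent' for every character, so 'present' is the derived state throughout.
Only Taxon 5, Taxon 6, and Taxon 8 show the derived state 'present' for I, supporting them as a clade.
II groups Taxon 4 and Taxon 5, which is incompatible with the clades supported by the remaining characters; treating it as convergent (homoplasy) costs fewer steps than any alternative tree.
Only Taxon 5 and Taxon 6 show the derived state 'present' for III, supporting them as a clade.
All ingroup taxa share the derived state 'present' for IV; it defines the ingroup but does not resolve relationships within it.
Most parsimonious ingroup topology: (((Taxon 5,Taxon 6),Taxon 8),Taxon 4).
Taxon 6 and Taxon 5 form a cherry on this tree, so they are sister taxa.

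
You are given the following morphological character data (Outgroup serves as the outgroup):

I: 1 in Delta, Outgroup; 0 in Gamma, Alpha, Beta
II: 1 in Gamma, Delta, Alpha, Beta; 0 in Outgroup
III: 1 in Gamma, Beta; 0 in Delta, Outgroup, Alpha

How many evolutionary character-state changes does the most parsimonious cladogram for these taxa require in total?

Character polarity is set by the outgroup: the derived state is whichever differs from the outgroup's state, so for I the derived state is '0', and for the remaining characters it is '1'.
Only Alpha, Beta, and Gamma show the derived state '0' for I, supporting them as a clade.
All ingroup taxa share the derived state '1' for II; it defines the ingroup but does not resolve relationships within it.
III (derived state '1') is shared by Beta and Gamma — a synapomorphy uniting that clade.
Most parsimonious ingroup topology: (Delta,(Alpha,(Beta,Gamma))).
Changes per character on this tree: I: 1; II: 1; III: 1.
Total = 3.

3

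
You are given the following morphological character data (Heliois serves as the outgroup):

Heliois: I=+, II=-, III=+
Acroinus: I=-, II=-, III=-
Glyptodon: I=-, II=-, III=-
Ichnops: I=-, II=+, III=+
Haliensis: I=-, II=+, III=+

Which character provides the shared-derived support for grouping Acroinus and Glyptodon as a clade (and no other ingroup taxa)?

III

Character polarity is set by the outgroup: the derived state is whichever differs from the outgroup's state, so for I, III the derived state is '-', and for the remaining characters it is '+'.
All ingroup taxa share the derived state '-' for I; it defines the ingroup but does not resolve relationships within it.
II: derived state '+' in Haliensis and Ichnops only — synapomorphy for {Haliensis, Ichnops}.
III: derived state '-' in Acroinus and Glyptodon only — synapomorphy for {Acroinus, Glyptodon}.
Most parsimonious ingroup topology: ((Acroinus,Glyptodon),(Ichnops,Haliensis)).
The clade {Acroinus, Glyptodon} is supported by III: its derived state '-' occurs in exactly those taxa and in no other taxon (including the outgroup).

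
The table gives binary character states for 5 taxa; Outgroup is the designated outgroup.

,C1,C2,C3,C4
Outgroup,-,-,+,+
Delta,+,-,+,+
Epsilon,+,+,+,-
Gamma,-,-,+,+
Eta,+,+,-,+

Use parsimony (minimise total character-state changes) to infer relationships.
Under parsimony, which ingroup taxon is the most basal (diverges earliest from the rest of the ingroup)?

Character polarity is set by the outgroup: the derived state is whichever differs from the outgroup's state, so for C3, C4 the derived state is '-', and for the remaining characters it is '+'.
Only Delta, Epsilon, and Eta show the derived state '+' for C1, supporting them as a clade.
C2: derived state '+' in Epsilon and Eta only — synapomorphy for {Epsilon, Eta}.
C3 (derived state '-') is unique to Eta (autapomorphy; uninformative for grouping).
C4: derived state '-' in Epsilon only — an autapomorphy, so it tells us nothing about relationships among taxa.
Most parsimonious ingroup topology: ((Delta,(Epsilon,Eta)),Gamma).
Gamma is sister to the clade containing all other ingroup taxa, so it is the earliest-diverging (most basal) ingroup lineage.

Gamma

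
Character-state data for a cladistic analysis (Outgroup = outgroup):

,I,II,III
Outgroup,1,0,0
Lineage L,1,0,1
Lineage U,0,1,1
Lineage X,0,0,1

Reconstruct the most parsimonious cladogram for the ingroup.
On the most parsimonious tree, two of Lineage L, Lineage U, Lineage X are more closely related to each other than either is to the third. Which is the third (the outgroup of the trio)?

Lineage L

Character polarity is set by the outgroup: the derived state is whichever differs from the outgroup's state, so for I the derived state is '0', and for the remaining characters it is '1'.
I: derived state '0' in Lineage U and Lineage X only — synapomorphy for {Lineage U, Lineage X}.
II (derived state '1') is unique to Lineage U (autapomorphy; uninformative for grouping).
All ingroup taxa share the derived state '1' for III; it defines the ingroup but does not resolve relationships within it.
Most parsimonious ingroup topology: (Lineage L,(Lineage U,Lineage X)).
Lineage X and Lineage U share a more recent common ancestor with each other than either does with Lineage L, so Lineage L is the least closely related of the three.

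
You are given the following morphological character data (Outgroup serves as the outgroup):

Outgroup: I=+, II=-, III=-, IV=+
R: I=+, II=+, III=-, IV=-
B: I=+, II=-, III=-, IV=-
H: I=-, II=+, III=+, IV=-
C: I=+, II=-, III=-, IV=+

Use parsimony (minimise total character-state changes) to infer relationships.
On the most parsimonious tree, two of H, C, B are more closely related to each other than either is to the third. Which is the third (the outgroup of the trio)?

C

Character polarity is set by the outgroup: the derived state is whichever differs from the outgroup's state, so for I, IV the derived state is '-', and for the remaining characters it is '+'.
I: derived state '-' in H only — an autapomorphy, so it tells us nothing about relationships among taxa.
II (derived state '+') is shared by H and R — a synapomorphy uniting that clade.
III: derived state '+' in H only — an autapomorphy, so it tells us nothing about relationships among taxa.
IV (derived state '-') is shared by B, H, and R — a synapomorphy uniting that clade.
Most parsimonious ingroup topology: (((R,H),B),C).
H and B share a more recent common ancestor with each other than either does with C, so C is the least closely related of the three.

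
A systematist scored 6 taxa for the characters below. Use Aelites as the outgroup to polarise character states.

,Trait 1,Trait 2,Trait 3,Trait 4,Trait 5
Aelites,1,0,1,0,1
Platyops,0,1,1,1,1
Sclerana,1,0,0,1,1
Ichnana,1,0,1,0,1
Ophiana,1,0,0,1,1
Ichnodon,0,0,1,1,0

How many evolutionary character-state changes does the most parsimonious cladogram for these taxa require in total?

5

Character polarity is set by the outgroup: the derived state is whichever differs from the outgroup's state, so for Trait 1, Trait 3, Trait 5 the derived state is '0', and for the remaining characters it is '1'.
Trait 1: derived state '0' in Ichnodon and Platyops only — synapomorphy for {Ichnodon, Platyops}.
Trait 2 (derived state '1') is unique to Platyops (autapomorphy; uninformative for grouping).
Trait 3 (derived state '0') is shared by Ophiana and Sclerana — a synapomorphy uniting that clade.
Trait 4 (derived state '1') is shared by Ichnodon, Ophiana, Platyops, and Sclerana — a synapomorphy uniting that clade.
Trait 5 (derived state '0') is unique to Ichnodon (autapomorphy; uninformative for grouping).
Most parsimonious ingroup topology: (((Platyops,Ichnodon),(Sclerana,Ophiana)),Ichnana).
Changes per character on this tree: Trait 1: 1; Trait 2: 1; Trait 3: 1; Trait 4: 1; Trait 5: 1.
Total = 5.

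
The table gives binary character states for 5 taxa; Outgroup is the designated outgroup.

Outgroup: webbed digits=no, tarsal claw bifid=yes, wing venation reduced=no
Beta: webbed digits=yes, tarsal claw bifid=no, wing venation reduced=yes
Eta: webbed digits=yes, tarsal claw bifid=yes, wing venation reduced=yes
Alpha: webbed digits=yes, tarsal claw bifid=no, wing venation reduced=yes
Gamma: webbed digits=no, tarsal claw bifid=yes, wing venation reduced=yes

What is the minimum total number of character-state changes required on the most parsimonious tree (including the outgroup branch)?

Character polarity is set by the outgroup: the derived state is whichever differs from the outgroup's state, so for tarsal claw bifid the derived state is 'no', and for the remaining characters it is 'yes'.
webbed digits: derived state 'yes' in Alpha, Beta, and Eta only — synapomorphy for {Alpha, Beta, Eta}.
tarsal claw bifid (derived state 'no') is shared by Alpha and Beta — a synapomorphy uniting that clade.
wing venation reduced (derived state 'yes') is shared by all ingroup taxa — unites the whole ingroup.
Most parsimonious ingroup topology: (((Beta,Alpha),Eta),Gamma).
Changes per character on this tree: webbed digits: 1; tarsal claw bifid: 1; wing venation reduced: 1.
Total = 3.

3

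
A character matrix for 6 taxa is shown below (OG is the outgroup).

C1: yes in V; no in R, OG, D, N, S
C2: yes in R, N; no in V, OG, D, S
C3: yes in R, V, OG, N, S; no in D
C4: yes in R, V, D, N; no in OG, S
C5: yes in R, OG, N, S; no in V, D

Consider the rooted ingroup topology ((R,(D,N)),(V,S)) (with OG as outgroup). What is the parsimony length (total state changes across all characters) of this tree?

Map each character onto ((R,(D,N)),(V,S)) (rooted by OG) and count the minimum state changes it requires (Fitch parsimony):
C1: 1; C2: 2; C3: 1; C4: 2; C5: 2.
Total tree length = 8.

8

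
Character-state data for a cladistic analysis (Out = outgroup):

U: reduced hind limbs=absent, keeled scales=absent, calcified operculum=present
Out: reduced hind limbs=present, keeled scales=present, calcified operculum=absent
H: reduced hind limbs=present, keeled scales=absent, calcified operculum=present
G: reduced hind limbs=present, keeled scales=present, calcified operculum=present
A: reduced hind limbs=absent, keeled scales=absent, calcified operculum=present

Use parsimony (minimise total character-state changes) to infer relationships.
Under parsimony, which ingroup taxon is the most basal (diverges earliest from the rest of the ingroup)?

Character polarity is set by the outgroup: the derived state is whichever differs from the outgroup's state, so for reduced hind limbs, keeled scales the derived state is 'absent', and for the remaining characters it is 'present'.
reduced hind limbs: derived state 'absent' in A and U only — synapomorphy for {A, U}.
Only A, H, and U show the derived state 'absent' for keeled scales, supporting them as a clade.
calcified operculum (derived state 'present') is shared by all ingroup taxa — unites the whole ingroup.
Most parsimonious ingroup topology: (((A,U),H),G).
G is sister to the clade containing all other ingroup taxa, so it is the earliest-diverging (most basal) ingroup lineage.

G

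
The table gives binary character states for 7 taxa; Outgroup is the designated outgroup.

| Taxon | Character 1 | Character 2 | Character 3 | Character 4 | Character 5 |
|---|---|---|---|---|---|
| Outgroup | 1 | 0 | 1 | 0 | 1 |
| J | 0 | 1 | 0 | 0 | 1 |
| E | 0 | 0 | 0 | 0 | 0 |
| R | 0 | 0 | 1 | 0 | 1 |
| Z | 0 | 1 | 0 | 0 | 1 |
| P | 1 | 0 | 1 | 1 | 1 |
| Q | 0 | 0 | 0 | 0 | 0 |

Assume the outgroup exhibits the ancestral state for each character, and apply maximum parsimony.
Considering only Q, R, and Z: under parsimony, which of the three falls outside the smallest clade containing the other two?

Character polarity is set by the outgroup: the derived state is whichever differs from the outgroup's state, so for Character 1, Character 3, Character 5 the derived state is '0', and for the remaining characters it is '1'.
Only E, J, Q, R, and Z show the derived state '0' for Character 1, supporting them as a clade.
Only J and Z show the derived state '1' for Character 2, supporting them as a clade.
Only E, J, Q, and Z show the derived state '0' for Character 3, supporting them as a clade.
Character 4: derived state '1' in P only — an autapomorphy, so it tells us nothing about relationships among taxa.
Character 5: derived state '0' in E and Q only — synapomorphy for {E, Q}.
Most parsimonious ingroup topology: ((((J,Z),(E,Q)),R),P).
Z and Q share a more recent common ancestor with each other than either does with R, so R is the least closely related of the three.

R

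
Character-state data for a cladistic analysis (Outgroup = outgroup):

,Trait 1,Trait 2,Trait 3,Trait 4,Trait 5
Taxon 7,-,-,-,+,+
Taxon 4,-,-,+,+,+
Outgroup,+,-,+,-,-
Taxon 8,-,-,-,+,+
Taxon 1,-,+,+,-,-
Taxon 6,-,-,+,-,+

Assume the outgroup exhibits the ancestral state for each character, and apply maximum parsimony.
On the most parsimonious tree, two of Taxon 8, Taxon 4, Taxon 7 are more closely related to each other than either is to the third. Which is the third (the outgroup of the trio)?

Taxon 4

Character polarity is set by the outgroup: the derived state is whichever differs from the outgroup's state, so for Trait 1, Trait 3 the derived state is '-', and for the remaining characters it is '+'.
Trait 1 (derived state '-') is shared by all ingroup taxa — unites the whole ingroup.
Trait 2: derived state '+' in Taxon 1 only — an autapomorphy, so it tells us nothing about relationships among taxa.
Only Taxon 7 and Taxon 8 show the derived state '-' for Trait 3, supporting them as a clade.
Trait 4 (derived state '+') is shared by Taxon 4, Taxon 7, and Taxon 8 — a synapomorphy uniting that clade.
Trait 5: derived state '+' in Taxon 4, Taxon 6, Taxon 7, and Taxon 8 only — synapomorphy for {Taxon 4, Taxon 6, Taxon 7, Taxon 8}.
Most parsimonious ingroup topology: ((((Taxon 8,Taxon 7),Taxon 4),Taxon 6),Taxon 1).
Taxon 7 and Taxon 8 share a more recent common ancestor with each other than either does with Taxon 4, so Taxon 4 is the least closely related of the three.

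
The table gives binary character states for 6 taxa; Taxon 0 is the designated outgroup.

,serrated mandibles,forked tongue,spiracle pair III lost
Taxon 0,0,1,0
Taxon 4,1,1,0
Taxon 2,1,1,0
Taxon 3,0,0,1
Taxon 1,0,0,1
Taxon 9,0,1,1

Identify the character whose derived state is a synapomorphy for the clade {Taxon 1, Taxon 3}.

Character polarity is set by the outgroup: the derived state is whichever differs from the outgroup's state, so for forked tongue the derived state is '0', and for the remaining characters it is '1'.
Only Taxon 2 and Taxon 4 show the derived state '1' for serrated mandibles, supporting them as a clade.
Only Taxon 1 and Taxon 3 show the derived state '0' for forked tongue, supporting them as a clade.
spiracle pair III lost (derived state '1') is shared by Taxon 1, Taxon 3, and Taxon 9 — a synapomorphy uniting that clade.
Most parsimonious ingroup topology: ((Taxon 4,Taxon 2),((Taxon 3,Taxon 1),Taxon 9)).
The clade {Taxon 1, Taxon 3} is supported by forked tongue: its derived state '0' occurs in exactly those taxa and in no other taxon (including the outgroup).

forked tongue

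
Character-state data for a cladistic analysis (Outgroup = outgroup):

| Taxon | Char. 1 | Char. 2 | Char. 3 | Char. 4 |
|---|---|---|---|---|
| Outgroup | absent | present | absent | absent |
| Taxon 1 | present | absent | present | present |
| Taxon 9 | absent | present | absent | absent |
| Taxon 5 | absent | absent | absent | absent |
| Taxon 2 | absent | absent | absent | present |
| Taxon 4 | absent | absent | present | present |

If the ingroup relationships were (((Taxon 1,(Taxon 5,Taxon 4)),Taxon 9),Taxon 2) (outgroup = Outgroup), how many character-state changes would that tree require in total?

8

Map each character onto (((Taxon 1,(Taxon 5,Taxon 4)),Taxon 9),Taxon 2) (rooted by Outgroup) and count the minimum state changes it requires (Fitch parsimony):
Char. 1: 1; Char. 2: 2; Char. 3: 2; Char. 4: 3.
Total tree length = 8.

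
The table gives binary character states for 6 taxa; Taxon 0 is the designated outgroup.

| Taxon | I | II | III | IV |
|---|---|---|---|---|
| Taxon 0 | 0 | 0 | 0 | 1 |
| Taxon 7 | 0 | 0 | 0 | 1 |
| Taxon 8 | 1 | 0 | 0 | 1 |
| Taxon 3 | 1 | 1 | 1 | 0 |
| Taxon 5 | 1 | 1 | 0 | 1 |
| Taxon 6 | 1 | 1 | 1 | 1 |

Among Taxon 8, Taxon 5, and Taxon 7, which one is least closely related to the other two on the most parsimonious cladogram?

Character polarity is set by the outgroup: the derived state is whichever differs from the outgroup's state, so for IV the derived state is '0', and for the remaining characters it is '1'.
I (derived state '1') is shared by Taxon 3, Taxon 5, Taxon 6, and Taxon 8 — a synapomorphy uniting that clade.
II: derived state '1' in Taxon 3, Taxon 5, and Taxon 6 only — synapomorphy for {Taxon 3, Taxon 5, Taxon 6}.
Only Taxon 3 and Taxon 6 show the derived state '1' for III, supporting them as a clade.
IV: derived state '0' in Taxon 3 only — an autapomorphy, so it tells us nothing about relationships among taxa.
Most parsimonious ingroup topology: (Taxon 7,(Taxon 8,((Taxon 3,Taxon 6),Taxon 5))).
Taxon 5 and Taxon 8 share a more recent common ancestor with each other than either does with Taxon 7, so Taxon 7 is the least closely related of the three.

Taxon 7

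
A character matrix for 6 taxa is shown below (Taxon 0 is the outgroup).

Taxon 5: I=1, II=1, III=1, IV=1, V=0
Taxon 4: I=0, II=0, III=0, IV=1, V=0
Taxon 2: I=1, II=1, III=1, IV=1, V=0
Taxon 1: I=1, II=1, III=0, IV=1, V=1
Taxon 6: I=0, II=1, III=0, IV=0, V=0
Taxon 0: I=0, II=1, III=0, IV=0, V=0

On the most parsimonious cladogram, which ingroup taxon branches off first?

Character polarity is set by the outgroup: the derived state is whichever differs from the outgroup's state, so for II the derived state is '0', and for the remaining characters it is '1'.
Only Taxon 1, Taxon 2, and Taxon 5 show the derived state '1' for I, supporting them as a clade.
II: derived state '0' in Taxon 4 only — an autapomorphy, so it tells us nothing about relationships among taxa.
Only Taxon 2 and Taxon 5 show the derived state '1' for III, supporting them as a clade.
IV: derived state '1' in Taxon 1, Taxon 2, Taxon 4, and Taxon 5 only — synapomorphy for {Taxon 1, Taxon 2, Taxon 4, Taxon 5}.
V (derived state '1') is unique to Taxon 1 (autapomorphy; uninformative for grouping).
Most parsimonious ingroup topology: ((Taxon 4,((Taxon 2,Taxon 5),Taxon 1)),Taxon 6).
Taxon 6 is sister to the clade containing all other ingroup taxa, so it is the earliest-diverging (most basal) ingroup lineage.

Taxon 6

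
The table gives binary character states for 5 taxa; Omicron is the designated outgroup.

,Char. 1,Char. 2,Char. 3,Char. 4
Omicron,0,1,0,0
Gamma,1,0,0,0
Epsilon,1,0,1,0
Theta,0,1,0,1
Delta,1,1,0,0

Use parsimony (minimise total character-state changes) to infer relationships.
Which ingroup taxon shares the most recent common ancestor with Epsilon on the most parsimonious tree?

Gamma

Character polarity is set by the outgroup: the derived state is whichever differs from the outgroup's state, so for Char. 2 the derived state is '0', and for the remaining characters it is '1'.
Char. 1: derived state '1' in Delta, Epsilon, and Gamma only — synapomorphy for {Delta, Epsilon, Gamma}.
Char. 2: derived state '0' in Epsilon and Gamma only — synapomorphy for {Epsilon, Gamma}.
Char. 3 (derived state '1') is unique to Epsilon (autapomorphy; uninformative for grouping).
Char. 4 (derived state '1') is unique to Theta (autapomorphy; uninformative for grouping).
Most parsimonious ingroup topology: (((Gamma,Epsilon),Delta),Theta).
Epsilon and Gamma form a cherry on this tree, so they are sister taxa.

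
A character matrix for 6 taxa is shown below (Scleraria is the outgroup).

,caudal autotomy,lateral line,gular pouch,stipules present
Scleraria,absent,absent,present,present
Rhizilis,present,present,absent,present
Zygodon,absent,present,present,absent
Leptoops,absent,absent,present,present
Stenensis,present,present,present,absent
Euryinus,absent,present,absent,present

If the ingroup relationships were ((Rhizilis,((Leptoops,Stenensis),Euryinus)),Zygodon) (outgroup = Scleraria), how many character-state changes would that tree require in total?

8

Map each character onto ((Rhizilis,((Leptoops,Stenensis),Euryinus)),Zygodon) (rooted by Scleraria) and count the minimum state changes it requires (Fitch parsimony):
caudal autotomy: 2; lateral line: 2; gular pouch: 2; stipules present: 2.
Total tree length = 8.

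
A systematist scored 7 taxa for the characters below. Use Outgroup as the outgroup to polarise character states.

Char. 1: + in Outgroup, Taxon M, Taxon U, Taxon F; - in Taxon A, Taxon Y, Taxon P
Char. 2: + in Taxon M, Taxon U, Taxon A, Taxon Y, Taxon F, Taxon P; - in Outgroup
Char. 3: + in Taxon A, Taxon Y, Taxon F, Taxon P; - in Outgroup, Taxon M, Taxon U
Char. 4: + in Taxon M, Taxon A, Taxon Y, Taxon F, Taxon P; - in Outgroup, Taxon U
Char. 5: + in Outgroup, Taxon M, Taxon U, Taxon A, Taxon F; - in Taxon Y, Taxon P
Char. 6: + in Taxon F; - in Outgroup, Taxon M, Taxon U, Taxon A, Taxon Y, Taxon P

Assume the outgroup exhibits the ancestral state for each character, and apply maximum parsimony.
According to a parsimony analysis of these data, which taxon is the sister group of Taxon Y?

Taxon P

Character polarity is set by the outgroup: the derived state is whichever differs from the outgroup's state, so for Char. 1, Char. 5 the derived state is '-', and for the remaining characters it is '+'.
Char. 1: derived state '-' in Taxon A, Taxon P, and Taxon Y only — synapomorphy for {Taxon A, Taxon P, Taxon Y}.
All ingroup taxa share the derived state '+' for Char. 2; it defines the ingroup but does not resolve relationships within it.
Only Taxon A, Taxon F, Taxon P, and Taxon Y show the derived state '+' for Char. 3, supporting them as a clade.
Char. 4 (derived state '+') is shared by Taxon A, Taxon F, Taxon M, Taxon P, and Taxon Y — a synapomorphy uniting that clade.
Char. 5: derived state '-' in Taxon P and Taxon Y only — synapomorphy for {Taxon P, Taxon Y}.
Char. 6: derived state '+' in Taxon F only — an autapomorphy, so it tells us nothing about relationships among taxa.
Most parsimonious ingroup topology: ((Taxon M,((Taxon A,(Taxon Y,Taxon P)),Taxon F)),Taxon U).
Taxon Y and Taxon P form a cherry on this tree, so they are sister taxa.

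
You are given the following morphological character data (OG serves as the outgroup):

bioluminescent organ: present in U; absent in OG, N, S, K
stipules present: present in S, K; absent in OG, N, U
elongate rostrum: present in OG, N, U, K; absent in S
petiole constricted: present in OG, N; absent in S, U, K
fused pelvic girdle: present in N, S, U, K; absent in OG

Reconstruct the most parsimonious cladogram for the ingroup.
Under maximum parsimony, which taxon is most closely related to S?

K

Character polarity is set by the outgroup: the derived state is whichever differs from the outgroup's state, so for elongate rostrum, petiole constricted the derived state is 'absent', and for the remaining characters it is 'present'.
bioluminescent organ (derived state 'present') is unique to U (autapomorphy; uninformative for grouping).
Only K and S show the derived state 'present' for stipules present, supporting them as a clade.
elongate rostrum: derived state 'absent' in S only — an autapomorphy, so it tells us nothing about relationships among taxa.
petiole constricted (derived state 'absent') is shared by K, S, and U — a synapomorphy uniting that clade.
fused pelvic girdle (derived state 'present') is shared by all ingroup taxa — unites the whole ingroup.
Most parsimonious ingroup topology: (N,((S,K),U)).
S and K form a cherry on this tree, so they are sister taxa.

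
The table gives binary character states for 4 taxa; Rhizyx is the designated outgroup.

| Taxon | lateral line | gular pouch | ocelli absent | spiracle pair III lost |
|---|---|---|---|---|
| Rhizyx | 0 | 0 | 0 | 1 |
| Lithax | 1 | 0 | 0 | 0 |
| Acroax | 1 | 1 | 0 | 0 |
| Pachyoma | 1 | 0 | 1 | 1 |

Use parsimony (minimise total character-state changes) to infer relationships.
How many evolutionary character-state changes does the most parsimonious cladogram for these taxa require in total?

Character polarity is set by the outgroup: the derived state is whichever differs from the outgroup's state, so for spiracle pair III lost the derived state is '0', and for the remaining characters it is '1'.
All ingroup taxa share the derived state '1' for lateral line; it defines the ingroup but does not resolve relationships within it.
gular pouch: derived state '1' in Acroax only — an autapomorphy, so it tells us nothing about relationships among taxa.
ocelli absent (derived state '1') is unique to Pachyoma (autapomorphy; uninformative for grouping).
Only Acroax and Lithax show the derived state '0' for spiracle pair III lost, supporting them as a clade.
Most parsimonious ingroup topology: ((Lithax,Acroax),Pachyoma).
Changes per character on this tree: lateral line: 1; gular pouch: 1; ocelli absent: 1; spiracle pair III lost: 1.
Total = 4.

4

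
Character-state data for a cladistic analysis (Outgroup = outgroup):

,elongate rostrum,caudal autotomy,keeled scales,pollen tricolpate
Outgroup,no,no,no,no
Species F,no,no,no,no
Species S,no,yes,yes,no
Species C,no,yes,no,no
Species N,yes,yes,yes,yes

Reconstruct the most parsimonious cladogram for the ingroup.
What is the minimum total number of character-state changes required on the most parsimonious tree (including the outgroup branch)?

The outgroup has state 'no' for every character, so 'yes' is the derived state throughout.
elongate rostrum: derived state 'yes' in Species N only — an autapomorphy, so it tells us nothing about relationships among taxa.
caudal autotomy: derived state 'yes' in Species C, Species N, and Species S only — synapomorphy for {Species C, Species N, Species S}.
keeled scales (derived state 'yes') is shared by Species N and Species S — a synapomorphy uniting that clade.
pollen tricolpate: derived state 'yes' in Species N only — an autapomorphy, so it tells us nothing about relationships among taxa.
Most parsimonious ingroup topology: (Species F,((Species S,Species N),Species C)).
Changes per character on this tree: elongate rostrum: 1; caudal autotomy: 1; keeled scales: 1; pollen tricolpate: 1.
Total = 4.

4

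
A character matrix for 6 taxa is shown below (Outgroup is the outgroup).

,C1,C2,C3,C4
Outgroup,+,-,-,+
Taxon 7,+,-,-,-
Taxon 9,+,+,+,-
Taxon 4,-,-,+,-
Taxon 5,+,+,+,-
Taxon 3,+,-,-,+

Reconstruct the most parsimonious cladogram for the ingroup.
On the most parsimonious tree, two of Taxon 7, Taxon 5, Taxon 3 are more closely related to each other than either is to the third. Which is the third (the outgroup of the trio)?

Taxon 3

Character polarity is set by the outgroup: the derived state is whichever differs from the outgroup's state, so for C1, C4 the derived state is '-', and for the remaining characters it is '+'.
C1: derived state '-' in Taxon 4 only — an autapomorphy, so it tells us nothing about relationships among taxa.
C2: derived state '+' in Taxon 5 and Taxon 9 only — synapomorphy for {Taxon 5, Taxon 9}.
Only Taxon 4, Taxon 5, and Taxon 9 show the derived state '+' for C3, supporting them as a clade.
C4 (derived state '-') is shared by Taxon 4, Taxon 5, Taxon 7, and Taxon 9 — a synapomorphy uniting that clade.
Most parsimonious ingroup topology: ((Taxon 7,((Taxon 9,Taxon 5),Taxon 4)),Taxon 3).
Taxon 7 and Taxon 5 share a more recent common ancestor with each other than either does with Taxon 3, so Taxon 3 is the least closely related of the three.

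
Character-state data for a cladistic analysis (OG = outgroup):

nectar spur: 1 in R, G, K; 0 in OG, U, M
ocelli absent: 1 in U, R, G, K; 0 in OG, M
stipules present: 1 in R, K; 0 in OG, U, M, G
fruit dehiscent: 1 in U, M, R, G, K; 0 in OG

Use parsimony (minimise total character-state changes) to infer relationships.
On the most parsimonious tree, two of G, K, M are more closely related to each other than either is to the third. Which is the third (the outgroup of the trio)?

M

The outgroup has state '0' for every character, so '1' is the derived state throughout.
nectar spur: derived state '1' in G, K, and R only — synapomorphy for {G, K, R}.
ocelli absent (derived state '1') is shared by G, K, R, and U — a synapomorphy uniting that clade.
Only K and R show the derived state '1' for stipules present, supporting them as a clade.
fruit dehiscent (derived state '1') is shared by all ingroup taxa — unites the whole ingroup.
Most parsimonious ingroup topology: ((U,((R,K),G)),M).
G and K share a more recent common ancestor with each other than either does with M, so M is the least closely related of the three.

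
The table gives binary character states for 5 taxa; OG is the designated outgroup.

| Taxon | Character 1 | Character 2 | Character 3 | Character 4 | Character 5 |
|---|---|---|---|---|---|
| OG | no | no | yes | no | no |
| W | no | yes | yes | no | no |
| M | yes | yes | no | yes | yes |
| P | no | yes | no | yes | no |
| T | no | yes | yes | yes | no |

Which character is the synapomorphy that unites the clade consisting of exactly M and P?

Character polarity is set by the outgroup: the derived state is whichever differs from the outgroup's state, so for Character 3 the derived state is 'no', and for the remaining characters it is 'yes'.
Character 1: derived state 'yes' in M only — an autapomorphy, so it tells us nothing about relationships among taxa.
Character 2 (derived state 'yes') is shared by all ingroup taxa — unites the whole ingroup.
Only M and P show the derived state 'no' for Character 3, supporting them as a clade.
Character 4 (derived state 'yes') is shared by M, P, and T — a synapomorphy uniting that clade.
Character 5: derived state 'yes' in M only — an autapomorphy, so it tells us nothing about relationships among taxa.
Most parsimonious ingroup topology: (W,((M,P),T)).
The clade {M, P} is supported by Character 3: its derived state 'no' occurs in exactly those taxa and in no other taxon (including the outgroup).

Character 3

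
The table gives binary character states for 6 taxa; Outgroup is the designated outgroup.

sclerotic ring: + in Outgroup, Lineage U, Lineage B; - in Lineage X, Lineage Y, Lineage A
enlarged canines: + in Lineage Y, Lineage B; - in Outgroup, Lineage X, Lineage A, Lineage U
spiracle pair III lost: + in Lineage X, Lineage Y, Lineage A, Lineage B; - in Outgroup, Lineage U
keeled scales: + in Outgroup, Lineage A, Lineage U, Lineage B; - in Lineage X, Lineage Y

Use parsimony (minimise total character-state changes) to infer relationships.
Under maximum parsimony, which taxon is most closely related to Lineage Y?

Lineage X

Character polarity is set by the outgroup: the derived state is whichever differs from the outgroup's state, so for sclerotic ring, keeled scales the derived state is '-', and for the remaining characters it is '+'.
Only Lineage A, Lineage X, and Lineage Y show the derived state '-' for sclerotic ring, supporting them as a clade.
enlarged canines groups Lineage B and Lineage Y, which is incompatible with the clades supported by the remaining characters; treating it as convergent (homoplasy) costs fewer steps than any alternative tree.
Only Lineage A, Lineage B, Lineage X, and Lineage Y show the derived state '+' for spiracle pair III lost, supporting them as a clade.
keeled scales (derived state '-') is shared by Lineage X and Lineage Y — a synapomorphy uniting that clade.
Most parsimonious ingroup topology: ((((Lineage X,Lineage Y),Lineage A),Lineage B),Lineage U).
Lineage Y and Lineage X form a cherry on this tree, so they are sister taxa.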